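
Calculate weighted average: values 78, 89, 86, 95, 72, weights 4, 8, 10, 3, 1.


Numerator = 78*4 + 89*8 + 86*10 + 95*3 + 72*1 = 2241
Denominator = 4 + 8 + 10 + 3 + 1 = 26
WM = 2241/26 = 86.1923

WM = 86.1923


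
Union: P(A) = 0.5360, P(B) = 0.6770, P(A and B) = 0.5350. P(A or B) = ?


P(A∪B) = 0.5360 + 0.6770 - 0.5350
= 1.2130 - 0.5350
= 0.6780

P(A∪B) = 0.6780


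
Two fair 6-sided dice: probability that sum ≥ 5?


Total outcomes = 6×6 = 36
Favorable (sum ≥ 5): 30
P = 30/36 = 0.8333

P = 0.8333


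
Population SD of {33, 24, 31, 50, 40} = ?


Mean = 35.6000
Variance = 77.8400
SD = sqrt(77.8400) = 8.8227

SD = 8.8227


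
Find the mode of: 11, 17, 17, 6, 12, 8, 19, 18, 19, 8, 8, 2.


Frequencies: 2:1, 6:1, 8:3, 11:1, 12:1, 17:2, 18:1, 19:2
Max frequency = 3
Mode = 8

Mode = 8


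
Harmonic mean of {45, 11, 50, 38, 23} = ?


Sum of reciprocals = 1/45 + 1/11 + 1/50 + 1/38 + 1/23 = 0.202925
HM = 5/0.202925 = 24.6396

HM = 24.6396


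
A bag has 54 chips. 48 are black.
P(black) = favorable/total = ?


P = 48/54 = 0.8889

P = 0.8889


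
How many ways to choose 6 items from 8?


C(8,6) = 8!/(6! × 2!)
= 40320/(720 × 2)
= 28

C(8,6) = 28


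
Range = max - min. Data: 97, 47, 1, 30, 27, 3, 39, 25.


Max = 97, Min = 1
Range = 97 - 1 = 96

Range = 96


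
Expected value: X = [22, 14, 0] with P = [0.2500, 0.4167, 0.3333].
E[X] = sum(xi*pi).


E[X] = 22*0.2500 + 14*0.4167 + 0*0.3333
= 5.5000 + 5.8338 + 0
= 11.3338

E[X] = 11.3338


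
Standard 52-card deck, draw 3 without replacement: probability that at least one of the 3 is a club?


P(at least one) = 1 - P(none)
P(none) = (39/52) × (38/51) × (37/50) = 0.413529
P(at least one) = 1 - 0.413529 = 0.5865

P = 0.5865


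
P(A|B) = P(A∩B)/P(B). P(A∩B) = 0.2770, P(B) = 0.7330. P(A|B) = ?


P(A|B) = 0.2770/0.7330 = 0.3779

P(A|B) = 0.3779


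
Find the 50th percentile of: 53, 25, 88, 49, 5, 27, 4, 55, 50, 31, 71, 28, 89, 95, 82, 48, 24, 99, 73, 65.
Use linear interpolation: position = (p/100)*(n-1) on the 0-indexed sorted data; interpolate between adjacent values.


Sorted: 4, 5, 24, 25, 27, 28, 31, 48, 49, 50, 53, 55, 65, 71, 73, 82, 88, 89, 95, 99
n = 20
Index = 50/100 * 19 = 9.5000
Lower = data[9] = 50, Upper = data[10] = 53
P50 = 50 + 0.5000*(3) = 51.5000

P50 = 51.5000


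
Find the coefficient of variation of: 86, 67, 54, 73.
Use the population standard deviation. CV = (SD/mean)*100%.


Mean = 70.0000
SD = 11.5109
CV = (11.5109/70.0000)*100 = 16.4441%

CV = 16.4441%


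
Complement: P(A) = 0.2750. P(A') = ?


P(not A) = 1 - 0.2750 = 0.7250

P(not A) = 0.7250


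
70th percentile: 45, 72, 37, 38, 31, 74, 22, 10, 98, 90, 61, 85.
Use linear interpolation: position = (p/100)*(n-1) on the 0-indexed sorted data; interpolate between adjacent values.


Sorted: 10, 22, 31, 37, 38, 45, 61, 72, 74, 85, 90, 98
n = 12
Index = 70/100 * 11 = 7.7000
Lower = data[7] = 72, Upper = data[8] = 74
P70 = 72 + 0.7000*(2) = 73.4000

P70 = 73.4000


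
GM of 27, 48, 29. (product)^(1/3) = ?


Product = 27 × 48 × 29 = 37584
GM = 37584^(1/3) = 33.4966

GM = 33.4966


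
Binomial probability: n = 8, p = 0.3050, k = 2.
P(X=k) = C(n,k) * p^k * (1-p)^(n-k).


C(8,2) = 28
p^2 = 0.093025
(1-p)^6 = 0.112696
P = 28 * 0.093025 * 0.112696 = 0.2935

P(X=2) = 0.2935


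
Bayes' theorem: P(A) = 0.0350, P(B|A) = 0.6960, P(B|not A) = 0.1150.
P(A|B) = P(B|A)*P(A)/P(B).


P(B) = P(B|A)*P(A) + P(B|A')*P(A')
= 0.6960*0.0350 + 0.1150*0.9650
= 0.024360 + 0.110975 = 0.135335
P(A|B) = 0.024360/0.135335 = 0.1800

P(A|B) = 0.1800


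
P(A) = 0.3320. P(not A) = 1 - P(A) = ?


P(not A) = 1 - 0.3320 = 0.6680

P(not A) = 0.6680


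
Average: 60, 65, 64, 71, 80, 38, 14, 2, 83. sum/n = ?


Sum = 60 + 65 + 64 + 71 + 80 + 38 + 14 + 2 + 83 = 477
n = 9
Mean = 477/9 = 53.0000

Mean = 53.0000


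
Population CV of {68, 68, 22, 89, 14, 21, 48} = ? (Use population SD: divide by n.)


Mean = 47.1429
SD = 26.8244
CV = (26.8244/47.1429)*100 = 56.9003%

CV = 56.9003%


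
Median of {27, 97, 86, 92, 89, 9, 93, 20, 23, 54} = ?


Sorted: 9, 20, 23, 27, 54, 86, 89, 92, 93, 97
n = 10 (even)
Middle values: 54 and 86
Median = (54+86)/2 = 70.0000

Median = 70.0000


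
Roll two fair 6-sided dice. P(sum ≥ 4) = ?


Total outcomes = 6×6 = 36
Favorable (sum ≥ 4): 33
P = 33/36 = 0.9167

P = 0.9167


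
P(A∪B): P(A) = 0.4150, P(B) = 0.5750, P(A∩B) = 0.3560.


P(A∪B) = 0.4150 + 0.5750 - 0.3560
= 0.9900 - 0.3560
= 0.6340

P(A∪B) = 0.6340


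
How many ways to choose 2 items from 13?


C(13,2) = 13!/(2! × 11!)
= 6227020800/(2 × 39916800)
= 78

C(13,2) = 78


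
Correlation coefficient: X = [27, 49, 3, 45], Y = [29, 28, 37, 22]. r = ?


Mean X = 31.0000, Mean Y = 29.0000
SD X = 18.165902, SD Y = 5.338539
Cov = -85.000000
r = -85.000000/(18.165902*5.338539) = -0.8765

r = -0.8765


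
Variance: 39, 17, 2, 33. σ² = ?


Mean = 22.7500
Squared deviations: 264.0625, 33.0625, 430.5625, 105.0625
Sum = 832.7500
Variance = 832.7500/4 = 208.1875

Variance = 208.1875


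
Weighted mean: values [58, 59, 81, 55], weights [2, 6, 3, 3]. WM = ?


Numerator = 58*2 + 59*6 + 81*3 + 55*3 = 878
Denominator = 2 + 6 + 3 + 3 = 14
WM = 878/14 = 62.7143

WM = 62.7143


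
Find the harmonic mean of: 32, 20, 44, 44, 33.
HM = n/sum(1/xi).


Sum of reciprocals = 1/32 + 1/20 + 1/44 + 1/44 + 1/33 = 0.157008
HM = 5/0.157008 = 31.8456

HM = 31.8456


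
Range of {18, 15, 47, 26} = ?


Max = 47, Min = 15
Range = 47 - 15 = 32

Range = 32


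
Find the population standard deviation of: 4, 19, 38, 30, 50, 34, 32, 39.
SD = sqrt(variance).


Mean = 30.7500
Variance = 169.6875
SD = sqrt(169.6875) = 13.0264

SD = 13.0264


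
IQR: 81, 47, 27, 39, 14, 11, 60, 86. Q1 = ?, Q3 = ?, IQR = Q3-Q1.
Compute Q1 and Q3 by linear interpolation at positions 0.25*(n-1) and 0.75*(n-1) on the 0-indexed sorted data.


Sorted: 11, 14, 27, 39, 47, 60, 81, 86
Q1 (25th %ile) = 23.7500
Q3 (75th %ile) = 65.2500
IQR = 65.2500 - 23.7500 = 41.5000

IQR = 41.5000


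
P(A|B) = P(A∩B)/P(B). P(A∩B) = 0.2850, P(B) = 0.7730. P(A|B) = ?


P(A|B) = 0.2850/0.7730 = 0.3687

P(A|B) = 0.3687


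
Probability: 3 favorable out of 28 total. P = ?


P = 3/28 = 0.1071

P = 0.1071


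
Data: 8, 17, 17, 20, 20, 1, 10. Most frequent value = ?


Frequencies: 1:1, 8:1, 10:1, 17:2, 20:2
Max frequency = 2
Mode = 17, 20

Mode = 17, 20


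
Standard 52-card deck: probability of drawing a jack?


4 jacks in 52 cards
P = 4/52 = 0.0769

P = 0.0769


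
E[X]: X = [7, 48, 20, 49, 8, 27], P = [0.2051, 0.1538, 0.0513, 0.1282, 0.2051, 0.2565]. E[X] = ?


E[X] = 7*0.2051 + 48*0.1538 + 20*0.0513 + 49*0.1282 + 8*0.2051 + 27*0.2565
= 1.4357 + 7.3824 + 1.0260 + 6.2818 + 1.6408 + 6.9255
= 24.6922

E[X] = 24.6922


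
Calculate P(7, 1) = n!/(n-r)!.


P(7,1) = 7!/6!
= 5040/720
= 7

P(7,1) = 7


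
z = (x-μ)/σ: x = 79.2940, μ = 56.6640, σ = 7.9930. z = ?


z = (79.2940 - 56.6640)/7.9930
= 22.6300/7.9930
= 2.8312

z = 2.8312


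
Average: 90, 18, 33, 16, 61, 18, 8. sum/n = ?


Sum = 90 + 18 + 33 + 16 + 61 + 18 + 8 = 244
n = 7
Mean = 244/7 = 34.8571

Mean = 34.8571


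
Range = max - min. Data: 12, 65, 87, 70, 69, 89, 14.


Max = 89, Min = 12
Range = 89 - 12 = 77

Range = 77


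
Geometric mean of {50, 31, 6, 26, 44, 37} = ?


Product = 50 × 31 × 6 × 26 × 44 × 37 = 393650400
GM = 393650400^(1/6) = 27.0719

GM = 27.0719


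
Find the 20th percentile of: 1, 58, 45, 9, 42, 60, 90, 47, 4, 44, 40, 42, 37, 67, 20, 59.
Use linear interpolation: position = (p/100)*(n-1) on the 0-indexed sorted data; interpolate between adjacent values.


Sorted: 1, 4, 9, 20, 37, 40, 42, 42, 44, 45, 47, 58, 59, 60, 67, 90
n = 16
Index = 20/100 * 15 = 3.0000
Lower = data[3] = 20, Upper = data[4] = 37
P20 = 20 + 0*(17) = 20.0000

P20 = 20.0000


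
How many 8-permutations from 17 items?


P(17,8) = 17!/9!
= 355687428096000/362880
= 980179200

P(17,8) = 980179200


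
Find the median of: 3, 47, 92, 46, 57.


Sorted: 3, 46, 47, 57, 92
n = 5 (odd)
Middle value = 47

Median = 47


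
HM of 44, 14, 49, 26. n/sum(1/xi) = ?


Sum of reciprocals = 1/44 + 1/14 + 1/49 + 1/26 = 0.153026
HM = 4/0.153026 = 26.1394

HM = 26.1394


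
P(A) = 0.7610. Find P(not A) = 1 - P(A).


P(not A) = 1 - 0.7610 = 0.2390

P(not A) = 0.2390


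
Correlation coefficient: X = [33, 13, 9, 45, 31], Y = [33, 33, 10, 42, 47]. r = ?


Mean X = 26.2000, Mean Y = 33.0000
SD X = 13.362634, SD Y = 12.696456
Cov = 126.400000
r = 126.400000/(13.362634*12.696456) = 0.7450

r = 0.7450


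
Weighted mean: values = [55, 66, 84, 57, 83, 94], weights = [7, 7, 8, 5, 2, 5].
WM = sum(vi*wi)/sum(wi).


Numerator = 55*7 + 66*7 + 84*8 + 57*5 + 83*2 + 94*5 = 2440
Denominator = 7 + 7 + 8 + 5 + 2 + 5 = 34
WM = 2440/34 = 71.7647

WM = 71.7647


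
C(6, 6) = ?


C(6,6) = 6!/(6! × 0!)
= 720/(720 × 1)
= 1

C(6,6) = 1


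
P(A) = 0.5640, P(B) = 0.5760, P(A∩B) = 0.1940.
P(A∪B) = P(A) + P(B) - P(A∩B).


P(A∪B) = 0.5640 + 0.5760 - 0.1940
= 1.1400 - 0.1940
= 0.9460

P(A∪B) = 0.9460


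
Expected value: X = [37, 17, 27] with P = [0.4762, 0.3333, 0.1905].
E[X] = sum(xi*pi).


E[X] = 37*0.4762 + 17*0.3333 + 27*0.1905
= 17.6194 + 5.6661 + 5.1435
= 28.4290

E[X] = 28.4290


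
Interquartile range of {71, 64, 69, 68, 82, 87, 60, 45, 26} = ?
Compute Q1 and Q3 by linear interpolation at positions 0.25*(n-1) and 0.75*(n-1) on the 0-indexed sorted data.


Sorted: 26, 45, 60, 64, 68, 69, 71, 82, 87
Q1 (25th %ile) = 60.0000
Q3 (75th %ile) = 71.0000
IQR = 71.0000 - 60.0000 = 11.0000

IQR = 11.0000


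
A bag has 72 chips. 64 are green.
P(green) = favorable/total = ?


P = 64/72 = 0.8889

P = 0.8889


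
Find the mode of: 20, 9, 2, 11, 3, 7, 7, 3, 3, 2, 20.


Frequencies: 2:2, 3:3, 7:2, 9:1, 11:1, 20:2
Max frequency = 3
Mode = 3

Mode = 3


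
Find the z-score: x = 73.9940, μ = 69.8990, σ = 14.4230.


z = (73.9940 - 69.8990)/14.4230
= 4.0950/14.4230
= 0.2839

z = 0.2839


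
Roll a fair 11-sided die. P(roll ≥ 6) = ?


Favorable outcomes (roll ≥ 6): 6
Total outcomes = 11
P = 6/11 = 0.5455

P = 0.5455


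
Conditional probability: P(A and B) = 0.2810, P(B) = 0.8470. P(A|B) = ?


P(A|B) = 0.2810/0.8470 = 0.3318

P(A|B) = 0.3318


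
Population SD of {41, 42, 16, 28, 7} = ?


Mean = 26.8000
Variance = 188.5600
SD = sqrt(188.5600) = 13.7317

SD = 13.7317


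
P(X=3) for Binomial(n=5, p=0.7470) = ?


C(5,3) = 10
p^3 = 0.416833
(1-p)^2 = 0.064009
P = 10 * 0.416833 * 0.064009 = 0.2668

P(X=3) = 0.2668


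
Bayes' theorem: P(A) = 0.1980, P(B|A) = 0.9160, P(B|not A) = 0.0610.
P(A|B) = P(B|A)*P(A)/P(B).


P(B) = P(B|A)*P(A) + P(B|A')*P(A')
= 0.9160*0.1980 + 0.0610*0.8020
= 0.181368 + 0.048922 = 0.230290
P(A|B) = 0.181368/0.230290 = 0.7876

P(A|B) = 0.7876


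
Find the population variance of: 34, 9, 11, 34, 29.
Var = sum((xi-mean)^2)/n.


Mean = 23.4000
Squared deviations: 112.3600, 207.3600, 153.7600, 112.3600, 31.3600
Sum = 617.2000
Variance = 617.2000/5 = 123.4400

Variance = 123.4400


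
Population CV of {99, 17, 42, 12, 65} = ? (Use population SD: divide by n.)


Mean = 47.0000
SD = 32.1807
CV = (32.1807/47.0000)*100 = 68.4697%

CV = 68.4697%


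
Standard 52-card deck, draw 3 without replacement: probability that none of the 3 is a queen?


P(no queens) = (48/52) × (47/51) × (46/50)
= 0.7826

P = 0.7826


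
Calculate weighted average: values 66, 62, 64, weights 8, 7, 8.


Numerator = 66*8 + 62*7 + 64*8 = 1474
Denominator = 8 + 7 + 8 = 23
WM = 1474/23 = 64.0870

WM = 64.0870


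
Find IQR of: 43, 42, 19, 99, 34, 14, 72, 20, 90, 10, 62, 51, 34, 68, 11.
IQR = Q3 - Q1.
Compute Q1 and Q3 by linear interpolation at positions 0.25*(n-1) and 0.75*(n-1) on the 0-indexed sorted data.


Sorted: 10, 11, 14, 19, 20, 34, 34, 42, 43, 51, 62, 68, 72, 90, 99
Q1 (25th %ile) = 19.5000
Q3 (75th %ile) = 65.0000
IQR = 65.0000 - 19.5000 = 45.5000

IQR = 45.5000


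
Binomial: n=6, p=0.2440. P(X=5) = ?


C(6,5) = 6
p^5 = 0.000865
(1-p)^1 = 0.756000
P = 6 * 0.000865 * 0.756000 = 0.0039

P(X=5) = 0.0039


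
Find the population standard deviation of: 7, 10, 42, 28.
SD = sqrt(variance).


Mean = 21.7500
Variance = 201.1875
SD = sqrt(201.1875) = 14.1841

SD = 14.1841


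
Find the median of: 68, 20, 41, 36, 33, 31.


Sorted: 20, 31, 33, 36, 41, 68
n = 6 (even)
Middle values: 33 and 36
Median = (33+36)/2 = 34.5000

Median = 34.5000


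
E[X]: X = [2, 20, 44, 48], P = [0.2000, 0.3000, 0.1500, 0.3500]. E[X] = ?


E[X] = 2*0.2000 + 20*0.3000 + 44*0.1500 + 48*0.3500
= 0.4000 + 6.0000 + 6.6000 + 16.8000
= 29.8000

E[X] = 29.8000


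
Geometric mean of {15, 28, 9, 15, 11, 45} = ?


Product = 15 × 28 × 9 × 15 × 11 × 45 = 28066500
GM = 28066500^(1/6) = 17.4327

GM = 17.4327


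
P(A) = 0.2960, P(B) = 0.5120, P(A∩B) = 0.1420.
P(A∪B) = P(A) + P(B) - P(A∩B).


P(A∪B) = 0.2960 + 0.5120 - 0.1420
= 0.8080 - 0.1420
= 0.6660

P(A∪B) = 0.6660


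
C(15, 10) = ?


C(15,10) = 15!/(10! × 5!)
= 1307674368000/(3628800 × 120)
= 3003

C(15,10) = 3003


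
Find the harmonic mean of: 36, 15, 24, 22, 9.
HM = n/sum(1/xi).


Sum of reciprocals = 1/36 + 1/15 + 1/24 + 1/22 + 1/9 = 0.292677
HM = 5/0.292677 = 17.0837

HM = 17.0837


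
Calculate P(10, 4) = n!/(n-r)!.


P(10,4) = 10!/6!
= 3628800/720
= 5040

P(10,4) = 5040


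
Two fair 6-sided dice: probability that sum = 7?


Total outcomes = 6×6 = 36
Favorable (sum = 7): 6
P = 6/36 = 0.1667

P = 0.1667


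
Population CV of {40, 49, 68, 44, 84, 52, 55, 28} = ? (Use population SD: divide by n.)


Mean = 52.5000
SD = 16.1245
CV = (16.1245/52.5000)*100 = 30.7134%

CV = 30.7134%


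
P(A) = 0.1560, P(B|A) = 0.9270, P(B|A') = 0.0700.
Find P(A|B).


P(B) = P(B|A)*P(A) + P(B|A')*P(A')
= 0.9270*0.1560 + 0.0700*0.8440
= 0.144612 + 0.059080 = 0.203692
P(A|B) = 0.144612/0.203692 = 0.7100

P(A|B) = 0.7100


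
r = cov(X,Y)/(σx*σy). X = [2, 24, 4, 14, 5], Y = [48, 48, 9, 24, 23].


Mean X = 9.8000, Mean Y = 30.4000
SD X = 8.207314, SD Y = 15.317963
Cov = 49.080000
r = 49.080000/(8.207314*15.317963) = 0.3904

r = 0.3904


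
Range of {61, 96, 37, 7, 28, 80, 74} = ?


Max = 96, Min = 7
Range = 96 - 7 = 89

Range = 89


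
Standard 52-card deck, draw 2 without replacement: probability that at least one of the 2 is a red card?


P(at least one) = 1 - P(none)
P(none) = (26/52) × (25/51) = 0.245098
P(at least one) = 1 - 0.245098 = 0.7549

P = 0.7549


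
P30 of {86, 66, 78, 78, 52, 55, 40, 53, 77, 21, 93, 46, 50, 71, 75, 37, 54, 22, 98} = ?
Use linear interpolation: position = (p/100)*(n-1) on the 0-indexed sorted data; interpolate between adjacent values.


Sorted: 21, 22, 37, 40, 46, 50, 52, 53, 54, 55, 66, 71, 75, 77, 78, 78, 86, 93, 98
n = 19
Index = 30/100 * 18 = 5.4000
Lower = data[5] = 50, Upper = data[6] = 52
P30 = 50 + 0.4000*(2) = 50.8000

P30 = 50.8000


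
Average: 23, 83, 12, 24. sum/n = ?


Sum = 23 + 83 + 12 + 24 = 142
n = 4
Mean = 142/4 = 35.5000

Mean = 35.5000


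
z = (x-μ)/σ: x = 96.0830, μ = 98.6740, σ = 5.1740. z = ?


z = (96.0830 - 98.6740)/5.1740
= -2.5910/5.1740
= -0.5008

z = -0.5008


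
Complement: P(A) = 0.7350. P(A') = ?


P(not A) = 1 - 0.7350 = 0.2650

P(not A) = 0.2650


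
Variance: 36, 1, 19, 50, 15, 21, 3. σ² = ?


Mean = 20.7143
Squared deviations: 233.6531, 388.6531, 2.9388, 857.6531, 32.6531, 0.0816, 313.7959
Sum = 1829.4286
Variance = 1829.4286/7 = 261.3469

Variance = 261.3469


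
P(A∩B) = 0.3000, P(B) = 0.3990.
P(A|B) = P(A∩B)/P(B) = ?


P(A|B) = 0.3000/0.3990 = 0.7519

P(A|B) = 0.7519


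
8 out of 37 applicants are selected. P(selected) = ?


P = 8/37 = 0.2162

P = 0.2162


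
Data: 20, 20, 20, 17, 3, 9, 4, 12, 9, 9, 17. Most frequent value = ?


Frequencies: 3:1, 4:1, 9:3, 12:1, 17:2, 20:3
Max frequency = 3
Mode = 9, 20

Mode = 9, 20


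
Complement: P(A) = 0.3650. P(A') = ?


P(not A) = 1 - 0.3650 = 0.6350

P(not A) = 0.6350


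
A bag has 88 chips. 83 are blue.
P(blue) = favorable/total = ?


P = 83/88 = 0.9432

P = 0.9432


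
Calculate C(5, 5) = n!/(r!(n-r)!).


C(5,5) = 5!/(5! × 0!)
= 120/(120 × 1)
= 1

C(5,5) = 1


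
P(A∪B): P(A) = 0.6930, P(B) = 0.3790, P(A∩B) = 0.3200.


P(A∪B) = 0.6930 + 0.3790 - 0.3200
= 1.0720 - 0.3200
= 0.7520

P(A∪B) = 0.7520


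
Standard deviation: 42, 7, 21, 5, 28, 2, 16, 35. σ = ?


Mean = 19.5000
Variance = 188.2500
SD = sqrt(188.2500) = 13.7204

SD = 13.7204


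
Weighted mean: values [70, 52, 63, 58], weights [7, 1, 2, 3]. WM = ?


Numerator = 70*7 + 52*1 + 63*2 + 58*3 = 842
Denominator = 7 + 1 + 2 + 3 = 13
WM = 842/13 = 64.7692

WM = 64.7692


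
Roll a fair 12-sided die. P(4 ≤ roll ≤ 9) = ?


Favorable outcomes (4 ≤ roll ≤ 9): 6
Total outcomes = 12
P = 6/12 = 0.5000

P = 0.5000


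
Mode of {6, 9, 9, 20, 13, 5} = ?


Frequencies: 5:1, 6:1, 9:2, 13:1, 20:1
Max frequency = 2
Mode = 9

Mode = 9


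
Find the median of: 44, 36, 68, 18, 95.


Sorted: 18, 36, 44, 68, 95
n = 5 (odd)
Middle value = 44

Median = 44


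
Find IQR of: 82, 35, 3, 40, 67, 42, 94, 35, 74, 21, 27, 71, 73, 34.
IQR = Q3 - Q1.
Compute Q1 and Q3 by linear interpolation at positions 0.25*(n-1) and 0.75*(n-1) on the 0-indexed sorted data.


Sorted: 3, 21, 27, 34, 35, 35, 40, 42, 67, 71, 73, 74, 82, 94
Q1 (25th %ile) = 34.2500
Q3 (75th %ile) = 72.5000
IQR = 72.5000 - 34.2500 = 38.2500

IQR = 38.2500


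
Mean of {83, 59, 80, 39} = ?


Sum = 83 + 59 + 80 + 39 = 261
n = 4
Mean = 261/4 = 65.2500

Mean = 65.2500


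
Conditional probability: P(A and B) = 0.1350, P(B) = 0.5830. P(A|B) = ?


P(A|B) = 0.1350/0.5830 = 0.2316

P(A|B) = 0.2316


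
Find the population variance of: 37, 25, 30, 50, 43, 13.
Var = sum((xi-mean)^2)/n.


Mean = 33.0000
Squared deviations: 16.0000, 64.0000, 9.0000, 289.0000, 100.0000, 400.0000
Sum = 878.0000
Variance = 878.0000/6 = 146.3333

Variance = 146.3333


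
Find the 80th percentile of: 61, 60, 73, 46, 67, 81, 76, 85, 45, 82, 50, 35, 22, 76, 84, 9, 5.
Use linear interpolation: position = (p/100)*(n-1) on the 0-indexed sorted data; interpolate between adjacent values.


Sorted: 5, 9, 22, 35, 45, 46, 50, 60, 61, 67, 73, 76, 76, 81, 82, 84, 85
n = 17
Index = 80/100 * 16 = 12.8000
Lower = data[12] = 76, Upper = data[13] = 81
P80 = 76 + 0.8000*(5) = 80.0000

P80 = 80.0000


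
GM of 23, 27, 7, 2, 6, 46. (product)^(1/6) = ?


Product = 23 × 27 × 7 × 2 × 6 × 46 = 2399544
GM = 2399544^(1/6) = 11.5706

GM = 11.5706


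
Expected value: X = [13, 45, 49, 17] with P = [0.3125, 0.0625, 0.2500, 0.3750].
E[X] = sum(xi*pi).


E[X] = 13*0.3125 + 45*0.0625 + 49*0.2500 + 17*0.3750
= 4.0625 + 2.8125 + 12.2500 + 6.3750
= 25.5000

E[X] = 25.5000


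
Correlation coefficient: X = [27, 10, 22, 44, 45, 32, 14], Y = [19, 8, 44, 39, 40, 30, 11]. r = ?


Mean X = 27.7143, Mean Y = 27.2857
SD X = 12.634582, SD Y = 13.582702
Cov = 128.224490
r = 128.224490/(12.634582*13.582702) = 0.7472

r = 0.7472


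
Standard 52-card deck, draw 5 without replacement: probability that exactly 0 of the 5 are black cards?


Hypergeometric: P(X=0) = C(26,0)·C(26,5) / C(52,5)
= 1 × 65780 / 2598960
= 65780/2598960 = 0.0253

P = 0.0253


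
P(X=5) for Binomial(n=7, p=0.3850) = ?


C(7,5) = 21
p^5 = 0.008459
(1-p)^2 = 0.378225
P = 21 * 0.008459 * 0.378225 = 0.0672

P(X=5) = 0.0672


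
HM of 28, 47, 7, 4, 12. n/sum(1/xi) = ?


Sum of reciprocals = 1/28 + 1/47 + 1/7 + 1/4 + 1/12 = 0.533181
HM = 5/0.533181 = 9.3777

HM = 9.3777


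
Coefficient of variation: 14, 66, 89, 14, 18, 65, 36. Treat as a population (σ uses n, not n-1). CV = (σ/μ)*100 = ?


Mean = 43.1429
SD = 27.9920
CV = (27.9920/43.1429)*100 = 64.8821%

CV = 64.8821%


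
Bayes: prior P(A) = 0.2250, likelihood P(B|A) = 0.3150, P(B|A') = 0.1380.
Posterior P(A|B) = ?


P(B) = P(B|A)*P(A) + P(B|A')*P(A')
= 0.3150*0.2250 + 0.1380*0.7750
= 0.070875 + 0.106950 = 0.177825
P(A|B) = 0.070875/0.177825 = 0.3986

P(A|B) = 0.3986


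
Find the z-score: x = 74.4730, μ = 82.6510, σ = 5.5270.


z = (74.4730 - 82.6510)/5.5270
= -8.1780/5.5270
= -1.4796

z = -1.4796


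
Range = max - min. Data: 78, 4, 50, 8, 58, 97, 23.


Max = 97, Min = 4
Range = 97 - 4 = 93

Range = 93


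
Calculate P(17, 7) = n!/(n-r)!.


P(17,7) = 17!/10!
= 355687428096000/3628800
= 98017920

P(17,7) = 98017920


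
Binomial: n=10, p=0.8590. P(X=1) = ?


C(10,1) = 10
p^1 = 0.859000
(1-p)^9 = 2.202785e-08
P = 10 * 0.859000 * 2.202785e-08 = 1.8922e-07

P(X=1) = 1.8922e-07


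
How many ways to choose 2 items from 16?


C(16,2) = 16!/(2! × 14!)
= 20922789888000/(2 × 87178291200)
= 120

C(16,2) = 120


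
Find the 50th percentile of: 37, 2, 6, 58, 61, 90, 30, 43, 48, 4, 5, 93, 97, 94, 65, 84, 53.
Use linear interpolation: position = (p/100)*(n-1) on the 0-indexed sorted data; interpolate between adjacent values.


Sorted: 2, 4, 5, 6, 30, 37, 43, 48, 53, 58, 61, 65, 84, 90, 93, 94, 97
n = 17
Index = 50/100 * 16 = 8.0000
Lower = data[8] = 53, Upper = data[9] = 58
P50 = 53 + 0*(5) = 53.0000

P50 = 53.0000


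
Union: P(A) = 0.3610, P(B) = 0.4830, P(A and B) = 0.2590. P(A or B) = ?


P(A∪B) = 0.3610 + 0.4830 - 0.2590
= 0.8440 - 0.2590
= 0.5850

P(A∪B) = 0.5850


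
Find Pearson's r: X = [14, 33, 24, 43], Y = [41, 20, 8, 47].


Mean X = 28.5000, Mean Y = 29.0000
SD X = 10.735455, SD Y = 15.732133
Cov = 35.250000
r = 35.250000/(10.735455*15.732133) = 0.2087

r = 0.2087


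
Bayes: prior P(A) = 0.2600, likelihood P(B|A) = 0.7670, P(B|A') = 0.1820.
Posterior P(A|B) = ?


P(B) = P(B|A)*P(A) + P(B|A')*P(A')
= 0.7670*0.2600 + 0.1820*0.7400
= 0.199420 + 0.134680 = 0.334100
P(A|B) = 0.199420/0.334100 = 0.5969

P(A|B) = 0.5969


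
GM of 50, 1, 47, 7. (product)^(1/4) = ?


Product = 50 × 1 × 47 × 7 = 16450
GM = 16450^(1/4) = 11.3251

GM = 11.3251


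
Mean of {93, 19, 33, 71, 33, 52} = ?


Sum = 93 + 19 + 33 + 71 + 33 + 52 = 301
n = 6
Mean = 301/6 = 50.1667

Mean = 50.1667


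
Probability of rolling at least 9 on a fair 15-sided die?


Favorable outcomes (roll ≥ 9): 7
Total outcomes = 15
P = 7/15 = 0.4667

P = 0.4667


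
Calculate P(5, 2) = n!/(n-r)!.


P(5,2) = 5!/3!
= 120/6
= 20

P(5,2) = 20


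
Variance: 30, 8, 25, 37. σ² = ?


Mean = 25.0000
Squared deviations: 25.0000, 289.0000, 0, 144.0000
Sum = 458.0000
Variance = 458.0000/4 = 114.5000

Variance = 114.5000


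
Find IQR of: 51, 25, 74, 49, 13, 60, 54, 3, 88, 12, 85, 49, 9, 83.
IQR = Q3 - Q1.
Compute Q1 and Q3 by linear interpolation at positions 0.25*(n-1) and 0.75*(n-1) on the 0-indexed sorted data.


Sorted: 3, 9, 12, 13, 25, 49, 49, 51, 54, 60, 74, 83, 85, 88
Q1 (25th %ile) = 16.0000
Q3 (75th %ile) = 70.5000
IQR = 70.5000 - 16.0000 = 54.5000

IQR = 54.5000


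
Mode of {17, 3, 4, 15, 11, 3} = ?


Frequencies: 3:2, 4:1, 11:1, 15:1, 17:1
Max frequency = 2
Mode = 3

Mode = 3


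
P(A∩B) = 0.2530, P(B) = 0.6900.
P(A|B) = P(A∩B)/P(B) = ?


P(A|B) = 0.2530/0.6900 = 0.3667

P(A|B) = 0.3667


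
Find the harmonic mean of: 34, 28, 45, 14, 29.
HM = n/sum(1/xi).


Sum of reciprocals = 1/34 + 1/28 + 1/45 + 1/14 + 1/29 = 0.193260
HM = 5/0.193260 = 25.8719

HM = 25.8719


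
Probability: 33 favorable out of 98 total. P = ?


P = 33/98 = 0.3367

P = 0.3367


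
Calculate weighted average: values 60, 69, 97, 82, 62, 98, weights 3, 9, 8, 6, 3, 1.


Numerator = 60*3 + 69*9 + 97*8 + 82*6 + 62*3 + 98*1 = 2353
Denominator = 3 + 9 + 8 + 6 + 3 + 1 = 30
WM = 2353/30 = 78.4333

WM = 78.4333


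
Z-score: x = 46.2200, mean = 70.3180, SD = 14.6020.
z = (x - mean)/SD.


z = (46.2200 - 70.3180)/14.6020
= -24.0980/14.6020
= -1.6503

z = -1.6503


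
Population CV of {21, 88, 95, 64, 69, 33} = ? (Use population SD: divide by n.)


Mean = 61.6667
SD = 26.8928
CV = (26.8928/61.6667)*100 = 43.6099%

CV = 43.6099%


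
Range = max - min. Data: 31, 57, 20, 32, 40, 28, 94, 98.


Max = 98, Min = 20
Range = 98 - 20 = 78

Range = 78


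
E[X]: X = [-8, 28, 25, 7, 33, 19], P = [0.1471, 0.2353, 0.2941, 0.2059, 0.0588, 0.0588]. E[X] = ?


E[X] = -8*0.1471 + 28*0.2353 + 25*0.2941 + 7*0.2059 + 33*0.0588 + 19*0.0588
= -1.1768 + 6.5884 + 7.3525 + 1.4413 + 1.9404 + 1.1172
= 17.2630

E[X] = 17.2630


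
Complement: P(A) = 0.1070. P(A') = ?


P(not A) = 1 - 0.1070 = 0.8930

P(not A) = 0.8930


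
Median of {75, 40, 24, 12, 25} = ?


Sorted: 12, 24, 25, 40, 75
n = 5 (odd)
Middle value = 25

Median = 25


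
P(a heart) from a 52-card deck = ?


13 hearts in 52 cards
P = 13/52 = 0.2500

P = 0.2500


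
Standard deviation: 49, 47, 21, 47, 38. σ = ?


Mean = 40.4000
Variance = 108.6400
SD = sqrt(108.6400) = 10.4231

SD = 10.4231


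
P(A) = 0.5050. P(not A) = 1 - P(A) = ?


P(not A) = 1 - 0.5050 = 0.4950

P(not A) = 0.4950


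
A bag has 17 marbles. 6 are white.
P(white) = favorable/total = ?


P = 6/17 = 0.3529

P = 0.3529


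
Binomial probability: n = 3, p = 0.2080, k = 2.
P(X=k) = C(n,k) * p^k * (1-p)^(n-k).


C(3,2) = 3
p^2 = 0.043264
(1-p)^1 = 0.792000
P = 3 * 0.043264 * 0.792000 = 0.1028

P(X=2) = 0.1028


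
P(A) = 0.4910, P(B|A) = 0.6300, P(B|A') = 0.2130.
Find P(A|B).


P(B) = P(B|A)*P(A) + P(B|A')*P(A')
= 0.6300*0.4910 + 0.2130*0.5090
= 0.309330 + 0.108417 = 0.417747
P(A|B) = 0.309330/0.417747 = 0.7405

P(A|B) = 0.7405


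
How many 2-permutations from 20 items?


P(20,2) = 20!/18!
= 2432902008176640000/6402373705728000
= 380

P(20,2) = 380


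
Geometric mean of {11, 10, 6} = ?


Product = 11 × 10 × 6 = 660
GM = 660^(1/3) = 8.7066

GM = 8.7066


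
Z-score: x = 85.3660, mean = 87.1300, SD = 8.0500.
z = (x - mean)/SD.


z = (85.3660 - 87.1300)/8.0500
= -1.7640/8.0500
= -0.2191

z = -0.2191


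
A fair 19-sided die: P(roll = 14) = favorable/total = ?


Favorable outcomes (roll = 14): 1
Total outcomes = 19
P = 1/19 = 0.0526

P = 0.0526


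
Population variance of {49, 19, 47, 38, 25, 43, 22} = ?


Mean = 34.7143
Squared deviations: 204.0816, 246.9388, 150.9388, 10.7959, 94.3673, 68.6531, 161.6531
Sum = 937.4286
Variance = 937.4286/7 = 133.9184

Variance = 133.9184


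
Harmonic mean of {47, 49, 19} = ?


Sum of reciprocals = 1/47 + 1/49 + 1/19 = 0.094316
HM = 3/0.094316 = 31.8079

HM = 31.8079


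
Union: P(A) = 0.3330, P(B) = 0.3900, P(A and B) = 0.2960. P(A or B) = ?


P(A∪B) = 0.3330 + 0.3900 - 0.2960
= 0.7230 - 0.2960
= 0.4270

P(A∪B) = 0.4270


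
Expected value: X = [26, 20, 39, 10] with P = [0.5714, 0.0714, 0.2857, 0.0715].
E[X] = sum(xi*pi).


E[X] = 26*0.5714 + 20*0.0714 + 39*0.2857 + 10*0.0715
= 14.8564 + 1.4280 + 11.1423 + 0.7150
= 28.1417

E[X] = 28.1417


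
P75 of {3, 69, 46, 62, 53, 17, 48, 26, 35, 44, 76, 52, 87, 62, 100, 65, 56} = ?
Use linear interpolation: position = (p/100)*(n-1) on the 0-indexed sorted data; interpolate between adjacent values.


Sorted: 3, 17, 26, 35, 44, 46, 48, 52, 53, 56, 62, 62, 65, 69, 76, 87, 100
n = 17
Index = 75/100 * 16 = 12.0000
Lower = data[12] = 65, Upper = data[13] = 69
P75 = 65 + 0*(4) = 65.0000

P75 = 65.0000


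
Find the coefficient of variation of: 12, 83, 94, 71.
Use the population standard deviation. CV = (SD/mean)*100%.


Mean = 65.0000
SD = 31.6623
CV = (31.6623/65.0000)*100 = 48.7112%

CV = 48.7112%


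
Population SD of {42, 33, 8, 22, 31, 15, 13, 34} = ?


Mean = 24.7500
Variance = 126.4375
SD = sqrt(126.4375) = 11.2444

SD = 11.2444


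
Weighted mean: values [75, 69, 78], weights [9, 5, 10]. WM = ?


Numerator = 75*9 + 69*5 + 78*10 = 1800
Denominator = 9 + 5 + 10 = 24
WM = 1800/24 = 75.0000

WM = 75.0000


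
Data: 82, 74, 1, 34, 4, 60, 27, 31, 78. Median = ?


Sorted: 1, 4, 27, 31, 34, 60, 74, 78, 82
n = 9 (odd)
Middle value = 34

Median = 34


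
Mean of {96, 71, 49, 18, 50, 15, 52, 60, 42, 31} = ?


Sum = 96 + 71 + 49 + 18 + 50 + 15 + 52 + 60 + 42 + 31 = 484
n = 10
Mean = 484/10 = 48.4000

Mean = 48.4000


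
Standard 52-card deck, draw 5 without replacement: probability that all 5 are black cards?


P(all black cards) = (26/52) × (25/51) × (24/50) × (23/49) × (22/48)
= 0.0253

P = 0.0253


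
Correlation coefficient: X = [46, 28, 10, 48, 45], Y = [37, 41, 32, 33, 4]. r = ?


Mean X = 35.4000, Mean Y = 29.4000
SD X = 14.582181, SD Y = 13.093510
Cov = -53.960000
r = -53.960000/(14.582181*13.093510) = -0.2826

r = -0.2826


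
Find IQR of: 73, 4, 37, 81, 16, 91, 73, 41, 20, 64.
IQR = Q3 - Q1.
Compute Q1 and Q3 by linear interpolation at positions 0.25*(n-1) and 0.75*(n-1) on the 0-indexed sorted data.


Sorted: 4, 16, 20, 37, 41, 64, 73, 73, 81, 91
Q1 (25th %ile) = 24.2500
Q3 (75th %ile) = 73.0000
IQR = 73.0000 - 24.2500 = 48.7500

IQR = 48.7500


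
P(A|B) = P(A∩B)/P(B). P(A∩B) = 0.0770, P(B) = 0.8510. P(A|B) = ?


P(A|B) = 0.0770/0.8510 = 0.0905

P(A|B) = 0.0905


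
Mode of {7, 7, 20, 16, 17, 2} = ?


Frequencies: 2:1, 7:2, 16:1, 17:1, 20:1
Max frequency = 2
Mode = 7

Mode = 7


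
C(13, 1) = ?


C(13,1) = 13!/(1! × 12!)
= 6227020800/(1 × 479001600)
= 13

C(13,1) = 13


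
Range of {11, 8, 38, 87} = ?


Max = 87, Min = 8
Range = 87 - 8 = 79

Range = 79


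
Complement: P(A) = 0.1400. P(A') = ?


P(not A) = 1 - 0.1400 = 0.8600

P(not A) = 0.8600


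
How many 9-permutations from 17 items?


P(17,9) = 17!/8!
= 355687428096000/40320
= 8821612800

P(17,9) = 8821612800


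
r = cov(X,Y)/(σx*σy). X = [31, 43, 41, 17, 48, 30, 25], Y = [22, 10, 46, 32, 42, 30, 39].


Mean X = 33.5714, Mean Y = 31.5714
SD X = 10.139839, SD Y = 11.536986
Cov = 1.959184
r = 1.959184/(10.139839*11.536986) = 0.0167

r = 0.0167


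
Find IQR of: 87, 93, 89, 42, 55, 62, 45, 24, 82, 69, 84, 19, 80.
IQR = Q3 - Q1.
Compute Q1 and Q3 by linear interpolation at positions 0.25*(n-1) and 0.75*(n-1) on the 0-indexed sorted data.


Sorted: 19, 24, 42, 45, 55, 62, 69, 80, 82, 84, 87, 89, 93
Q1 (25th %ile) = 45.0000
Q3 (75th %ile) = 84.0000
IQR = 84.0000 - 45.0000 = 39.0000

IQR = 39.0000


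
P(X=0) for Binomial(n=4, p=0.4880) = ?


C(4,0) = 1
p^0 = 1.000000
(1-p)^4 = 0.068719
P = 1 * 1.000000 * 0.068719 = 0.0687

P(X=0) = 0.0687


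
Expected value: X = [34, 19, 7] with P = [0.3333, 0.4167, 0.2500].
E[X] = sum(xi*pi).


E[X] = 34*0.3333 + 19*0.4167 + 7*0.2500
= 11.3322 + 7.9173 + 1.7500
= 20.9995

E[X] = 20.9995


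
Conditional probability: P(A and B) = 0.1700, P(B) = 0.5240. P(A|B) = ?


P(A|B) = 0.1700/0.5240 = 0.3244

P(A|B) = 0.3244


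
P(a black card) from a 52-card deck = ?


26 black cards in 52 cards
P = 26/52 = 0.5000

P = 0.5000


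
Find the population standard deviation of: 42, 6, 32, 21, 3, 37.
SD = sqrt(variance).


Mean = 23.5000
Variance = 221.5833
SD = sqrt(221.5833) = 14.8857

SD = 14.8857


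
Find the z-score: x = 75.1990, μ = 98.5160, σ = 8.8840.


z = (75.1990 - 98.5160)/8.8840
= -23.3170/8.8840
= -2.6246

z = -2.6246


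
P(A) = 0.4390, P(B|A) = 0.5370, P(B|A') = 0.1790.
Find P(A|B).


P(B) = P(B|A)*P(A) + P(B|A')*P(A')
= 0.5370*0.4390 + 0.1790*0.5610
= 0.235743 + 0.100419 = 0.336162
P(A|B) = 0.235743/0.336162 = 0.7013

P(A|B) = 0.7013


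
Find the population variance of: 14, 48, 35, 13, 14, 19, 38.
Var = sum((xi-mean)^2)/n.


Mean = 25.8571
Squared deviations: 140.5918, 490.3061, 83.5918, 165.3061, 140.5918, 47.0204, 147.4490
Sum = 1214.8571
Variance = 1214.8571/7 = 173.5510

Variance = 173.5510


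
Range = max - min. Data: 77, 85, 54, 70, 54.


Max = 85, Min = 54
Range = 85 - 54 = 31

Range = 31


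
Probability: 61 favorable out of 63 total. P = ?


P = 61/63 = 0.9683

P = 0.9683


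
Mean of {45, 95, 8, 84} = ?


Sum = 45 + 95 + 8 + 84 = 232
n = 4
Mean = 232/4 = 58.0000

Mean = 58.0000


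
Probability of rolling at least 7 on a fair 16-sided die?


Favorable outcomes (roll ≥ 7): 10
Total outcomes = 16
P = 10/16 = 0.6250

P = 0.6250


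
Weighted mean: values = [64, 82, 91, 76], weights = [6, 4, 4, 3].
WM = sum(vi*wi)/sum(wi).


Numerator = 64*6 + 82*4 + 91*4 + 76*3 = 1304
Denominator = 6 + 4 + 4 + 3 = 17
WM = 1304/17 = 76.7059

WM = 76.7059


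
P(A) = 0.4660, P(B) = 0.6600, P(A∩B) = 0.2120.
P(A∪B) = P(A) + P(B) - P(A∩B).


P(A∪B) = 0.4660 + 0.6600 - 0.2120
= 1.1260 - 0.2120
= 0.9140

P(A∪B) = 0.9140


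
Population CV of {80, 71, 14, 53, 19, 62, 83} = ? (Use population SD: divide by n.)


Mean = 54.5714
SD = 25.8946
CV = (25.8946/54.5714)*100 = 47.4508%

CV = 47.4508%


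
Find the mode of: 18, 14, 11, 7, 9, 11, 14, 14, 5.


Frequencies: 5:1, 7:1, 9:1, 11:2, 14:3, 18:1
Max frequency = 3
Mode = 14

Mode = 14


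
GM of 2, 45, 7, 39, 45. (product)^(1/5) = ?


Product = 2 × 45 × 7 × 39 × 45 = 1105650
GM = 1105650^(1/5) = 16.1705

GM = 16.1705


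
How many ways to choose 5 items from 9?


C(9,5) = 9!/(5! × 4!)
= 362880/(120 × 24)
= 126

C(9,5) = 126


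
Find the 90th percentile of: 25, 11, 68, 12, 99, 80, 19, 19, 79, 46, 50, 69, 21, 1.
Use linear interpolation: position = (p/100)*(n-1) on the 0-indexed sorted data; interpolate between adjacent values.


Sorted: 1, 11, 12, 19, 19, 21, 25, 46, 50, 68, 69, 79, 80, 99
n = 14
Index = 90/100 * 13 = 11.7000
Lower = data[11] = 79, Upper = data[12] = 80
P90 = 79 + 0.7000*(1) = 79.7000

P90 = 79.7000


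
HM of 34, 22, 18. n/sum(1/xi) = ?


Sum of reciprocals = 1/34 + 1/22 + 1/18 = 0.130422
HM = 3/0.130422 = 23.0023

HM = 23.0023


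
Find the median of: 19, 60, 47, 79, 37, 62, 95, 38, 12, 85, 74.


Sorted: 12, 19, 37, 38, 47, 60, 62, 74, 79, 85, 95
n = 11 (odd)
Middle value = 60

Median = 60


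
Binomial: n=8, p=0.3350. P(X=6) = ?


C(8,6) = 28
p^6 = 0.001413
(1-p)^2 = 0.442225
P = 28 * 0.001413 * 0.442225 = 0.0175

P(X=6) = 0.0175


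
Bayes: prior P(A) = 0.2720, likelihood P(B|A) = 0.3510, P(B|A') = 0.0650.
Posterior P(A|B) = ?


P(B) = P(B|A)*P(A) + P(B|A')*P(A')
= 0.3510*0.2720 + 0.0650*0.7280
= 0.095472 + 0.047320 = 0.142792
P(A|B) = 0.095472/0.142792 = 0.6686

P(A|B) = 0.6686


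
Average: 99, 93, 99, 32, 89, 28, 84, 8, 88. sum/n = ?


Sum = 99 + 93 + 99 + 32 + 89 + 28 + 84 + 8 + 88 = 620
n = 9
Mean = 620/9 = 68.8889

Mean = 68.8889


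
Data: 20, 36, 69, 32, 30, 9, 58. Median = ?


Sorted: 9, 20, 30, 32, 36, 58, 69
n = 7 (odd)
Middle value = 32

Median = 32


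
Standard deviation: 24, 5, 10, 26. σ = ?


Mean = 16.2500
Variance = 80.1875
SD = sqrt(80.1875) = 8.9547

SD = 8.9547


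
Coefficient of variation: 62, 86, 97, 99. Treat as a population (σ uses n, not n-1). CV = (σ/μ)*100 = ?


Mean = 86.0000
SD = 14.7139
CV = (14.7139/86.0000)*100 = 17.1092%

CV = 17.1092%


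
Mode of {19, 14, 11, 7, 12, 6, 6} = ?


Frequencies: 6:2, 7:1, 11:1, 12:1, 14:1, 19:1
Max frequency = 2
Mode = 6

Mode = 6


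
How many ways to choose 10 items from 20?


C(20,10) = 20!/(10! × 10!)
= 2432902008176640000/(3628800 × 3628800)
= 184756

C(20,10) = 184756


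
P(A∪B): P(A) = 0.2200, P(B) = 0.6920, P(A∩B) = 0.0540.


P(A∪B) = 0.2200 + 0.6920 - 0.0540
= 0.9120 - 0.0540
= 0.8580

P(A∪B) = 0.8580


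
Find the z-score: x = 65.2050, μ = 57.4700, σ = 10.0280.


z = (65.2050 - 57.4700)/10.0280
= 7.7350/10.0280
= 0.7713

z = 0.7713


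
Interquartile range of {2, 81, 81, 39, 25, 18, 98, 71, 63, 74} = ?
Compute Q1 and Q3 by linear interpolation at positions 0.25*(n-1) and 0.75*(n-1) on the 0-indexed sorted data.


Sorted: 2, 18, 25, 39, 63, 71, 74, 81, 81, 98
Q1 (25th %ile) = 28.5000
Q3 (75th %ile) = 79.2500
IQR = 79.2500 - 28.5000 = 50.7500

IQR = 50.7500


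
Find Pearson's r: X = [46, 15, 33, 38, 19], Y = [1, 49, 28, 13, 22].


Mean X = 30.2000, Mean Y = 22.6000
SD X = 11.617229, SD Y = 16.032467
Cov = -159.120000
r = -159.120000/(11.617229*16.032467) = -0.8543

r = -0.8543


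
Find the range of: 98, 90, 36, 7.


Max = 98, Min = 7
Range = 98 - 7 = 91

Range = 91


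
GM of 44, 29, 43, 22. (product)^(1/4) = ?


Product = 44 × 29 × 43 × 22 = 1207096
GM = 1207096^(1/4) = 33.1463

GM = 33.1463


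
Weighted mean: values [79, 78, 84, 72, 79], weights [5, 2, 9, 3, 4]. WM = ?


Numerator = 79*5 + 78*2 + 84*9 + 72*3 + 79*4 = 1839
Denominator = 5 + 2 + 9 + 3 + 4 = 23
WM = 1839/23 = 79.9565

WM = 79.9565


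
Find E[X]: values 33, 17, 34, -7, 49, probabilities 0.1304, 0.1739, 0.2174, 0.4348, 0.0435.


E[X] = 33*0.1304 + 17*0.1739 + 34*0.2174 - 7*0.4348 + 49*0.0435
= 4.3032 + 2.9563 + 7.3916 - 3.0436 + 2.1315
= 13.7390

E[X] = 13.7390


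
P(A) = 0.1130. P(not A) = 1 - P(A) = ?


P(not A) = 1 - 0.1130 = 0.8870

P(not A) = 0.8870


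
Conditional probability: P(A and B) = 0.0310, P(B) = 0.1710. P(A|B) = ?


P(A|B) = 0.0310/0.1710 = 0.1813

P(A|B) = 0.1813


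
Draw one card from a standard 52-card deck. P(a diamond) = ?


13 diamonds in 52 cards
P = 13/52 = 0.2500

P = 0.2500


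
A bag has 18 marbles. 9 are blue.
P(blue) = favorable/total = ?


P = 9/18 = 0.5000

P = 0.5000


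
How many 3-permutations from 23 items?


P(23,3) = 23!/20!
= 25852016738884976640000/2432902008176640000
= 10626

P(23,3) = 10626


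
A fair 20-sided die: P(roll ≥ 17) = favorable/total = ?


Favorable outcomes (roll ≥ 17): 4
Total outcomes = 20
P = 4/20 = 0.2000

P = 0.2000


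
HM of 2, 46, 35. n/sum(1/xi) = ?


Sum of reciprocals = 1/2 + 1/46 + 1/35 = 0.550311
HM = 3/0.550311 = 5.4515

HM = 5.4515


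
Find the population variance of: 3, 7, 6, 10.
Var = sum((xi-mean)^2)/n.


Mean = 6.5000
Squared deviations: 12.2500, 0.2500, 0.2500, 12.2500
Sum = 25.0000
Variance = 25.0000/4 = 6.2500

Variance = 6.2500


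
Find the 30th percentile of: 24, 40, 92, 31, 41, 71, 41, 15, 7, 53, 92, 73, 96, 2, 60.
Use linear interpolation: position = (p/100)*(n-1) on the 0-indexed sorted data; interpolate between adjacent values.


Sorted: 2, 7, 15, 24, 31, 40, 41, 41, 53, 60, 71, 73, 92, 92, 96
n = 15
Index = 30/100 * 14 = 4.2000
Lower = data[4] = 31, Upper = data[5] = 40
P30 = 31 + 0.2000*(9) = 32.8000

P30 = 32.8000


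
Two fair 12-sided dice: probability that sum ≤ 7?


Total outcomes = 12×12 = 144
Favorable (sum ≤ 7): 21
P = 21/144 = 0.1458

P = 0.1458


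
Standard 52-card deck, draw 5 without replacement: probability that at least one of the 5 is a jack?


P(at least one) = 1 - P(none)
P(none) = (48/52) × (47/51) × (46/50) × (45/49) × (44/48) = 0.658842
P(at least one) = 1 - 0.658842 = 0.3412

P = 0.3412


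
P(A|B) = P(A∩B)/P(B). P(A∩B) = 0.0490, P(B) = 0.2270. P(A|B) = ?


P(A|B) = 0.0490/0.2270 = 0.2159

P(A|B) = 0.2159


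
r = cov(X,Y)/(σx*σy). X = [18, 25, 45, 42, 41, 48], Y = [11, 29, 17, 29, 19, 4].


Mean X = 36.5000, Mean Y = 18.1667
SD X = 11.026483, SD Y = 9.026196
Cov = -16.916667
r = -16.916667/(11.026483*9.026196) = -0.1700

r = -0.1700


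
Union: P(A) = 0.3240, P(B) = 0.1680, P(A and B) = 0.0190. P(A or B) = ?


P(A∪B) = 0.3240 + 0.1680 - 0.0190
= 0.4920 - 0.0190
= 0.4730

P(A∪B) = 0.4730


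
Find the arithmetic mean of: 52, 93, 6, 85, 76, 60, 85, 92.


Sum = 52 + 93 + 6 + 85 + 76 + 60 + 85 + 92 = 549
n = 8
Mean = 549/8 = 68.6250

Mean = 68.6250


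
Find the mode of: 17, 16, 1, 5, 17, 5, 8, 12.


Frequencies: 1:1, 5:2, 8:1, 12:1, 16:1, 17:2
Max frequency = 2
Mode = 5, 17

Mode = 5, 17
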